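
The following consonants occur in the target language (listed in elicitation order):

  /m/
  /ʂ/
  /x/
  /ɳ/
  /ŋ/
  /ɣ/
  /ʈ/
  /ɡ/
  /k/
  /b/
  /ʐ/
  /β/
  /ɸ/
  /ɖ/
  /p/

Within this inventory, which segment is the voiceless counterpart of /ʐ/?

/ʐ/ is a voiced retroflex fricative.
The voiceless counterpart is a voiceless retroflex fricative — in this inventory, /ʂ/.

/ʂ/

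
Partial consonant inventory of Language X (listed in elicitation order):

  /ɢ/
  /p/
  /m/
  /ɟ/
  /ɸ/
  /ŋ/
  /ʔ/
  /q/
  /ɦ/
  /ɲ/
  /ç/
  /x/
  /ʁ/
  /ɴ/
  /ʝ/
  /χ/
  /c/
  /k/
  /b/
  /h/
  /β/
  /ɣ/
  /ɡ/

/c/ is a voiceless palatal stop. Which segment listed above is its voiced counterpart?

The voiced counterpart is a voiced palatal stop — in this inventory, /ɟ/.

/ɟ/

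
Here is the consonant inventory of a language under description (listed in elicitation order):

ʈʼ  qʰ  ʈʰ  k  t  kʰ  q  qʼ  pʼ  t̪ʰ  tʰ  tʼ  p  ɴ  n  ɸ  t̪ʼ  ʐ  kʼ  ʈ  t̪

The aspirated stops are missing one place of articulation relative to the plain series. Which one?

bilabial

Plain: /p/ (bilabial), /t̪/ (dental), /t/ (alveolar), /ʈ/ (retroflex), /k/ (velar), /q/ (uvular).
Aspirated: /t̪ʰ/ (dental), /tʰ/ (alveolar), /ʈʰ/ (retroflex), /kʰ/ (velar), /qʰ/ (uvular).
Ejective: /pʼ/ (bilabial), /t̪ʼ/ (dental), /tʼ/ (alveolar), /ʈʼ/ (retroflex), /kʼ/ (velar), /qʼ/ (uvular).
Every place of articulation has an aspirated member except bilabial, where /pʰ/ would be expected.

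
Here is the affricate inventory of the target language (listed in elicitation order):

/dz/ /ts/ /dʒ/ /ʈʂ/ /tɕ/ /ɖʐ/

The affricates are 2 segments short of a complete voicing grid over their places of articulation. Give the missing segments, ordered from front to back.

/tʃ/, /dʑ/

Voiceless: /ts/ (alveolar), /ʈʂ/ (retroflex), /tɕ/ (alveolo-palatal).
Voiced: /dz/ (alveolar), /dʒ/ (postalveolar), /ɖʐ/ (retroflex).
Gaps, from front to back: postalveolar lacks voiceless (/tʃ/); alveolo-palatal lacks voiced (/dʑ/).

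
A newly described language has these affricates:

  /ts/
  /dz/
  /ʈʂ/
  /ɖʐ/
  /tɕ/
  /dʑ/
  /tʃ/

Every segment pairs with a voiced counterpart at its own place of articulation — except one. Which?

/tʃ/

Alveolar: /ts/ ~ /dz/
Retroflex: /ʈʂ/ ~ /ɖʐ/
Alveolo-palatal: /tɕ/ ~ /dʑ/
Postalveolar: only /tʃ/ (voiceless); no voiced partner.
So /tʃ/ is the unpaired segment.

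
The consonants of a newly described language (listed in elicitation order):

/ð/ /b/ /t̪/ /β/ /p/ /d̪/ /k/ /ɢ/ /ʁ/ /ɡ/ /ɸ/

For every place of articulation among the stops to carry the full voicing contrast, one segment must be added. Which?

Voiceless: /p/ (bilabial), /t̪/ (dental), /k/ (velar).
Voiced: /b/ (bilabial), /d̪/ (dental), /ɡ/ (velar), /ɢ/ (uvular).
The uvular row has no voiceless member, so the gap is the voiceless uvular stop /q/.

/q/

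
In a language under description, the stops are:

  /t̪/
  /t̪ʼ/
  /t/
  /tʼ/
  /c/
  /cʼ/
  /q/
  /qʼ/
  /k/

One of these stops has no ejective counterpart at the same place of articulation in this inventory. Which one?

Dental: /t̪/ ~ /t̪ʼ/
Alveolar: /t/ ~ /tʼ/
Palatal: /c/ ~ /cʼ/
Uvular: /q/ ~ /qʼ/
Velar: only /k/ (plain); no ejective partner.
So /k/ is the unpaired segment.

/k/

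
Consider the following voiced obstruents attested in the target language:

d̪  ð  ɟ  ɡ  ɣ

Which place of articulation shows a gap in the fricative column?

Stop: /d̪/ (dental), /ɟ/ (palatal), /ɡ/ (velar).
Fricative: /ð/ (dental), /ɣ/ (velar).
Every place of articulation has a fricative member except palatal, where /ʝ/ would be expected.

palatal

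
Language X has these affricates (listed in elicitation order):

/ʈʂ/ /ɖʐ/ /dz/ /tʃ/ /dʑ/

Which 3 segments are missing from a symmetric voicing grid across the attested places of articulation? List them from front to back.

/ts/, /dʒ/, /tɕ/

Voiceless: /tʃ/ (postalveolar), /ʈʂ/ (retroflex).
Voiced: /dz/ (alveolar), /ɖʐ/ (retroflex), /dʑ/ (alveolo-palatal).
Gaps, from front to back: alveolar lacks voiceless (/ts/); postalveolar lacks voiced (/dʒ/); alveolo-palatal lacks voiceless (/tɕ/).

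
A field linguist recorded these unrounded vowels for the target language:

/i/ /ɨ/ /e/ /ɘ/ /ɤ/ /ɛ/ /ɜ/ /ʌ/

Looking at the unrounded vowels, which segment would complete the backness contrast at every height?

height            front     central   back    
high              i         ɨ         —       
high-mid          e         ɘ         ɤ       
low-mid           ɛ         ɜ         ʌ       
The high row has no back member, so the gap is the high back unrounded vowel /ɯ/.

/ɯ/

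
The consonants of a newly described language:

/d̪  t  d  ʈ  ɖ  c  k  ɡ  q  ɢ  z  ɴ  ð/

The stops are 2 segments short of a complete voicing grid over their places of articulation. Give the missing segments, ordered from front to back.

/t̪/, /ɟ/

dental: voiceless —, voiced /d̪/.
alveolar: voiceless /t/, voiced /d/.
retroflex: voiceless /ʈ/, voiced /ɖ/.
palatal: voiceless /c/, voiced —.
velar: voiceless /k/, voiced /ɡ/.
uvular: voiceless /q/, voiced /ɢ/.
Gaps, from front to back: dental lacks voiceless (/t̪/); palatal lacks voiced (/ɟ/).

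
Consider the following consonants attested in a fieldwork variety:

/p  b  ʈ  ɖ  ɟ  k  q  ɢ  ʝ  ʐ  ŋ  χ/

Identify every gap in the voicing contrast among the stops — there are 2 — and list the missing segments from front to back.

/c/, /ɡ/

bilabial: voiceless /p/, voiced /b/.
retroflex: voiceless /ʈ/, voiced /ɖ/.
palatal: voiceless —, voiced /ɟ/.
velar: voiceless /k/, voiced —.
uvular: voiceless /q/, voiced /ɢ/.
Gaps, from front to back: palatal lacks voiceless (/c/); velar lacks voiced (/ɡ/).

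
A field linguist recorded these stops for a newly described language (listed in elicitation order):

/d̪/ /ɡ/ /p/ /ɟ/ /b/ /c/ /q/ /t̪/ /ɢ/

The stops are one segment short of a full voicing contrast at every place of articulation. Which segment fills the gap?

bilabial: voiceless /p/, voiced /b/.
dental: voiceless /t̪/, voiced /d̪/.
palatal: voiceless /c/, voiced /ɟ/.
velar: voiceless —, voiced /ɡ/.
uvular: voiceless /q/, voiced /ɢ/.
The velar row has no voiceless member, so the gap is the voiceless velar stop /k/.

/k/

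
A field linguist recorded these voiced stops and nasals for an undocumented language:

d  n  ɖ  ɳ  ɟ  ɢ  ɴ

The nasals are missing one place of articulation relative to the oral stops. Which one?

place of articulation  oral stop  nasal   
alveolar          d         n       
retroflex         ɖ         ɳ       
palatal           ɟ         —       
uvular            ɢ         ɴ       
Every place of articulation has a nasal member except palatal, where /ɲ/ would be expected.

palatal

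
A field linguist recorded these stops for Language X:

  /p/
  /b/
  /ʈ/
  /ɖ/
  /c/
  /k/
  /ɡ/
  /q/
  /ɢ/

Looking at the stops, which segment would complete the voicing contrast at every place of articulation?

place of articulation  voiceless  voiced  
bilabial          p         b       
retroflex         ʈ         ɖ       
palatal           c         —       
velar             k         ɡ       
uvular            q         ɢ       
The palatal row has no voiced member, so the gap is the voiced palatal stop /ɟ/.

/ɟ/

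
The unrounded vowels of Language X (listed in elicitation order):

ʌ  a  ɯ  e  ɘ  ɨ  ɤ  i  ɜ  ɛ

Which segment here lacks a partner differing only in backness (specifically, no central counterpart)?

High: /i/ ~ /ɨ/ ~ /ɯ/
High-mid: /e/ ~ /ɘ/ ~ /ɤ/
Low-mid: /ɛ/ ~ /ɜ/ ~ /ʌ/
Low: only /a/ (front); no central partner.
So /a/ is the unpaired segment.

/a/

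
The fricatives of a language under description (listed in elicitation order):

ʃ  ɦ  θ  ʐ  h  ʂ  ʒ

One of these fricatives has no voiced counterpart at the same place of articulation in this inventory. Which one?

/θ/

Postalveolar: /ʃ/ ~ /ʒ/
Retroflex: /ʂ/ ~ /ʐ/
Glottal: /h/ ~ /ɦ/
Dental: only /θ/ (voiceless); no voiced partner.
So /θ/ is the unpaired segment.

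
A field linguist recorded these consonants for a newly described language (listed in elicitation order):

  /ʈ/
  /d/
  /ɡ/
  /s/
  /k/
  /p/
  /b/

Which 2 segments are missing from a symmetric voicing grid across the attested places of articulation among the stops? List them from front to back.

/t/, /ɖ/

Voiceless: /p/ (bilabial), /ʈ/ (retroflex), /k/ (velar).
Voiced: /b/ (bilabial), /d/ (alveolar), /ɡ/ (velar).
Gaps, from front to back: alveolar lacks voiceless (/t/); retroflex lacks voiced (/ɖ/).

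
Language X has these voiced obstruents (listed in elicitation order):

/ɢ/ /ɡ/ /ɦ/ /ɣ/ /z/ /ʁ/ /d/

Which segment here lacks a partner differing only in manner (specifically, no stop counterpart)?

Alveolar: /d/ ~ /z/
Velar: /ɡ/ ~ /ɣ/
Uvular: /ɢ/ ~ /ʁ/
Glottal: only /ɦ/ (fricative); no stop partner.
So /ɦ/ is the unpaired segment.

/ɦ/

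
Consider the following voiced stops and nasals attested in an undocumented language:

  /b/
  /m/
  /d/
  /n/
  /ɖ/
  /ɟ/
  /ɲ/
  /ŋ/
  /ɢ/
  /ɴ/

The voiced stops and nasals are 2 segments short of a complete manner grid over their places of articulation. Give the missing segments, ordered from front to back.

Oral stop: /b/ (bilabial), /d/ (alveolar), /ɖ/ (retroflex), /ɟ/ (palatal), /ɢ/ (uvular).
Nasal: /m/ (bilabial), /n/ (alveolar), /ɲ/ (palatal), /ŋ/ (velar), /ɴ/ (uvular).
Gaps, from front to back: retroflex lacks nasal (/ɳ/); velar lacks oral stop (/ɡ/).

/ɳ/, /ɡ/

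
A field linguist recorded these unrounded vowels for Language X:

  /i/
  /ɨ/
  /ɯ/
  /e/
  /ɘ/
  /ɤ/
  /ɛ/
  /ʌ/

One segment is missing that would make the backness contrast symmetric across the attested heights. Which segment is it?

/ɜ/

height            front     central   back    
high              i         ɨ         ɯ       
high-mid          e         ɘ         ɤ       
low-mid           ɛ         —         ʌ       
The low-mid row has no central member, so the gap is the low-mid central unrounded vowel /ɜ/.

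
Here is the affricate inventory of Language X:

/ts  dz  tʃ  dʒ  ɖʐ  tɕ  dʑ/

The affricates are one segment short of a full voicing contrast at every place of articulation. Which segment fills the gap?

/ʈʂ/

Voiceless: /ts/ (alveolar), /tʃ/ (postalveolar), /tɕ/ (alveolo-palatal).
Voiced: /dz/ (alveolar), /dʒ/ (postalveolar), /ɖʐ/ (retroflex), /dʑ/ (alveolo-palatal).
The retroflex row has no voiceless member, so the gap is the voiceless retroflex affricate /ʈʂ/.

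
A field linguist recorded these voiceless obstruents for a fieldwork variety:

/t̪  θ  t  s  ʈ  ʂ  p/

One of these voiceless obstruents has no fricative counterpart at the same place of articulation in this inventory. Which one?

Dental: /t̪/ ~ /θ/
Alveolar: /t/ ~ /s/
Retroflex: /ʈ/ ~ /ʂ/
Bilabial: only /p/ (stop); no fricative partner.
So /p/ is the unpaired segment.

/p/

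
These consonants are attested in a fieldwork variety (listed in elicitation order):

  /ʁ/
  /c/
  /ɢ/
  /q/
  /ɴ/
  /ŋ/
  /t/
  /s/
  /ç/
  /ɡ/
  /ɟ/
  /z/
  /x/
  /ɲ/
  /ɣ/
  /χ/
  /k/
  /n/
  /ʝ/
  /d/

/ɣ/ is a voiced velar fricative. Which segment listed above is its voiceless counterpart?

The voiceless counterpart is a voiceless velar fricative — in this inventory, /x/.

/x/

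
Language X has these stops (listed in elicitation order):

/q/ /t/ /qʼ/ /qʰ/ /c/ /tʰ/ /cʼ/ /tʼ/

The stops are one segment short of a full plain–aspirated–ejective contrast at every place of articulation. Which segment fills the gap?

/cʰ/

Plain: /t/ (alveolar), /c/ (palatal), /q/ (uvular).
Aspirated: /tʰ/ (alveolar), /qʰ/ (uvular).
Ejective: /tʼ/ (alveolar), /cʼ/ (palatal), /qʼ/ (uvular).
The palatal row has no aspirated member, so the gap is the aspirated palatal stop /cʰ/.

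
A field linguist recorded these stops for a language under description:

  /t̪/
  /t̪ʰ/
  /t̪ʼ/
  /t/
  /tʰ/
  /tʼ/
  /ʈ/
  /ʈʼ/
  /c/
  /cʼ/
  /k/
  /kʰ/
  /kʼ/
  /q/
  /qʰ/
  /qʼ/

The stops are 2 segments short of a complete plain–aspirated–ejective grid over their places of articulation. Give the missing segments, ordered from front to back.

Plain: /t̪/ (dental), /t/ (alveolar), /ʈ/ (retroflex), /c/ (palatal), /k/ (velar), /q/ (uvular).
Aspirated: /t̪ʰ/ (dental), /tʰ/ (alveolar), /kʰ/ (velar), /qʰ/ (uvular).
Ejective: /t̪ʼ/ (dental), /tʼ/ (alveolar), /ʈʼ/ (retroflex), /cʼ/ (palatal), /kʼ/ (velar), /qʼ/ (uvular).
Gaps, from front to back: retroflex lacks aspirated (/ʈʰ/); palatal lacks aspirated (/cʰ/).

/ʈʰ/, /cʰ/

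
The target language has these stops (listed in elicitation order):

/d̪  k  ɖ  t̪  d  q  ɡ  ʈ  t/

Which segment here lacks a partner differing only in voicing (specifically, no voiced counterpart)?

/q/

Dental: /t̪/ ~ /d̪/
Alveolar: /t/ ~ /d/
Retroflex: /ʈ/ ~ /ɖ/
Velar: /k/ ~ /ɡ/
Uvular: only /q/ (voiceless); no voiced partner.
So /q/ is the unpaired segment.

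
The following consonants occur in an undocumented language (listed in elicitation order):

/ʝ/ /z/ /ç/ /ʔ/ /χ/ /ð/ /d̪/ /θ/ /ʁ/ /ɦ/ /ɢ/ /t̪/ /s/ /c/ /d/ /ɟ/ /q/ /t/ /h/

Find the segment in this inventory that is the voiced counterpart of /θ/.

/ð/

/θ/ is a voiceless dental fricative.
The voiced counterpart is a voiced dental fricative — in this inventory, /ð/.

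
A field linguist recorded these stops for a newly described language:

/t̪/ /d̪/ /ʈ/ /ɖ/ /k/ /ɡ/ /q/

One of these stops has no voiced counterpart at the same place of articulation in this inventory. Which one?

/q/

Dental: /t̪/ ~ /d̪/
Retroflex: /ʈ/ ~ /ɖ/
Velar: /k/ ~ /ɡ/
Uvular: only /q/ (voiceless); no voiced partner.
So /q/ is the unpaired segment.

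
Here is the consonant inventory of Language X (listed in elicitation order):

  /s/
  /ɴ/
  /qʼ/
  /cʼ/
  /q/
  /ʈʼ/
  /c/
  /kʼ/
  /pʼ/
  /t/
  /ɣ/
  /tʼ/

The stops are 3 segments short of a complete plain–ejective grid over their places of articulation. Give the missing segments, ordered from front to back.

/p/, /ʈ/, /k/

Plain: /t/ (alveolar), /c/ (palatal), /q/ (uvular).
Ejective: /pʼ/ (bilabial), /tʼ/ (alveolar), /ʈʼ/ (retroflex), /cʼ/ (palatal), /kʼ/ (velar), /qʼ/ (uvular).
Gaps, from front to back: bilabial lacks plain (/p/); retroflex lacks plain (/ʈ/); velar lacks plain (/k/).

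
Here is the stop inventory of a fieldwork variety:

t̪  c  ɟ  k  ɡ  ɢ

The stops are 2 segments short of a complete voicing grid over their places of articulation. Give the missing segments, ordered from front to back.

place of articulation  voiceless  voiced  
dental            t̪        —       
palatal           c         ɟ       
velar             k         ɡ       
uvular            —         ɢ       
Gaps, from front to back: dental lacks voiced (/d̪/); uvular lacks voiceless (/q/).

/d̪/, /q/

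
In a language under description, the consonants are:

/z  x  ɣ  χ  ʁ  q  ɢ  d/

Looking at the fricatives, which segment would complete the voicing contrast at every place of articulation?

alveolar: voiceless —, voiced /z/.
velar: voiceless /x/, voiced /ɣ/.
uvular: voiceless /χ/, voiced /ʁ/.
The alveolar row has no voiceless member, so the gap is the voiceless alveolar fricative /s/.

/s/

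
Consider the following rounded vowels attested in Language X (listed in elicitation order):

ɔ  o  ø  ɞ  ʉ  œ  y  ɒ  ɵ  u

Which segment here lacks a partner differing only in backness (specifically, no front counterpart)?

/ɒ/

High: /y/ ~ /ʉ/ ~ /u/
High-mid: /ø/ ~ /ɵ/ ~ /o/
Low-mid: /œ/ ~ /ɞ/ ~ /ɔ/
Low: only /ɒ/ (back); no front partner.
So /ɒ/ is the unpaired segment.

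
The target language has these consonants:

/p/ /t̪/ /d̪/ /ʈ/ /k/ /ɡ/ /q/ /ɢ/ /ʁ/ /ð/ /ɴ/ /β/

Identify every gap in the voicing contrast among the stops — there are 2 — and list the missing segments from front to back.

Voiceless: /p/ (bilabial), /t̪/ (dental), /ʈ/ (retroflex), /k/ (velar), /q/ (uvular).
Voiced: /d̪/ (dental), /ɡ/ (velar), /ɢ/ (uvular).
Gaps, from front to back: bilabial lacks voiced (/b/); retroflex lacks voiced (/ɖ/).

/b/, /ɖ/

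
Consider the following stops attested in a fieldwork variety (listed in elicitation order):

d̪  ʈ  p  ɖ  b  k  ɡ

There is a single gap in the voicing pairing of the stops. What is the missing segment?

/t̪/

Voiceless: /p/ (bilabial), /ʈ/ (retroflex), /k/ (velar).
Voiced: /b/ (bilabial), /d̪/ (dental), /ɖ/ (retroflex), /ɡ/ (velar).
The dental row has no voiceless member, so the gap is the voiceless dental stop /t̪/.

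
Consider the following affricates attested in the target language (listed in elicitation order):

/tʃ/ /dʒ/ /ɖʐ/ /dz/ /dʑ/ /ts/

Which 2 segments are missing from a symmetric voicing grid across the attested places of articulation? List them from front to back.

Voiceless: /ts/ (alveolar), /tʃ/ (postalveolar).
Voiced: /dz/ (alveolar), /dʒ/ (postalveolar), /ɖʐ/ (retroflex), /dʑ/ (alveolo-palatal).
Gaps, from front to back: retroflex lacks voiceless (/ʈʂ/); alveolo-palatal lacks voiceless (/tɕ/).

/ʈʂ/, /tɕ/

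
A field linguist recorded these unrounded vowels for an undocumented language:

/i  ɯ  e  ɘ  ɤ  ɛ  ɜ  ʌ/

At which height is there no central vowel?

Front: /i/ (high), /e/ (high-mid), /ɛ/ (low-mid).
Central: /ɘ/ (high-mid), /ɜ/ (low-mid).
Back: /ɯ/ (high), /ɤ/ (high-mid), /ʌ/ (low-mid).
Every height has a central member except high, where /ɨ/ would be expected.

high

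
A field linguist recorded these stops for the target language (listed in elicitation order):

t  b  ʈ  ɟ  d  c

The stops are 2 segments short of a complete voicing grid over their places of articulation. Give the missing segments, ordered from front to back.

bilabial: voiceless —, voiced /b/.
alveolar: voiceless /t/, voiced /d/.
retroflex: voiceless /ʈ/, voiced —.
palatal: voiceless /c/, voiced /ɟ/.
Gaps, from front to back: bilabial lacks voiceless (/p/); retroflex lacks voiced (/ɖ/).

/p/, /ɖ/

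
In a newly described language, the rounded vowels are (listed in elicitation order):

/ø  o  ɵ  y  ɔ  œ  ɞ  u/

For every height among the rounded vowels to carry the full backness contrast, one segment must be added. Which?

high: front /y/, central —, back /u/.
high-mid: front /ø/, central /ɵ/, back /o/.
low-mid: front /œ/, central /ɞ/, back /ɔ/.
The high row has no central member, so the gap is the high central rounded vowel /ʉ/.

/ʉ/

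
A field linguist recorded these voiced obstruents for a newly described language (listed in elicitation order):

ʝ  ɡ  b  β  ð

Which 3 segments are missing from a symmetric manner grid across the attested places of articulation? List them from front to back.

Stop: /b/ (bilabial), /ɡ/ (velar).
Fricative: /β/ (bilabial), /ð/ (dental), /ʝ/ (palatal).
Gaps, from front to back: dental lacks stop (/d̪/); palatal lacks stop (/ɟ/); velar lacks fricative (/ɣ/).

/d̪/, /ɟ/, /ɣ/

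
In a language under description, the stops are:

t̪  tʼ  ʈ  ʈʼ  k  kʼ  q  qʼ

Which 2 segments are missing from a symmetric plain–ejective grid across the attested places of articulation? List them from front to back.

dental: plain /t̪/, ejective —.
alveolar: plain —, ejective /tʼ/.
retroflex: plain /ʈ/, ejective /ʈʼ/.
velar: plain /k/, ejective /kʼ/.
uvular: plain /q/, ejective /qʼ/.
Gaps, from front to back: dental lacks ejective (/t̪ʼ/); alveolar lacks plain (/t/).

/t̪ʼ/, /t/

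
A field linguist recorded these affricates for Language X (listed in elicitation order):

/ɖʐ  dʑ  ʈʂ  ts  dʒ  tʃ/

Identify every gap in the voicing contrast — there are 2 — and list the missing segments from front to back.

alveolar: voiceless /ts/, voiced —.
postalveolar: voiceless /tʃ/, voiced /dʒ/.
retroflex: voiceless /ʈʂ/, voiced /ɖʐ/.
alveolo-palatal: voiceless —, voiced /dʑ/.
Gaps, from front to back: alveolar lacks voiced (/dz/); alveolo-palatal lacks voiceless (/tɕ/).

/dz/, /tɕ/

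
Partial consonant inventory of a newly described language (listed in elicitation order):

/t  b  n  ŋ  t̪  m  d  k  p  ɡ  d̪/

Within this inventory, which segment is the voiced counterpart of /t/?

/t/ is a voiceless alveolar stop.
The voiced counterpart is a voiced alveolar stop — in this inventory, /d/.

/d/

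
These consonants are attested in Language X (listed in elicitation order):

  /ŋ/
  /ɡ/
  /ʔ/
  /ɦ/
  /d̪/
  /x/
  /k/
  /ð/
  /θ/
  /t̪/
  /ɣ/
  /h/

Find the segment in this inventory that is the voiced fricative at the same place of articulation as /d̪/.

/ð/

/d̪/ is a voiced dental stop.
The voiced fricative at the same place is a voiced dental fricative — in this inventory, /ð/.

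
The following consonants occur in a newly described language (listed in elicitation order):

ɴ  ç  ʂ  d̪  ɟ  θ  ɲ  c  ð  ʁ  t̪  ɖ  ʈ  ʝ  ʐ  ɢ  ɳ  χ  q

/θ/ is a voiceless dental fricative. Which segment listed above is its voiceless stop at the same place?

/t̪/

The voiceless stop at the same place is a voiceless dental stop — in this inventory, /t̪/.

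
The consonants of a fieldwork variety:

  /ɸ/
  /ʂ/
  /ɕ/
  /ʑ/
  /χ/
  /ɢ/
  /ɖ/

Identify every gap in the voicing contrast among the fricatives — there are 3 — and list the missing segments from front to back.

/β/, /ʐ/, /ʁ/

Voiceless: /ɸ/ (bilabial), /ʂ/ (retroflex), /ɕ/ (alveolo-palatal), /χ/ (uvular).
Voiced: /ʑ/ (alveolo-palatal).
Gaps, from front to back: bilabial lacks voiced (/β/); retroflex lacks voiced (/ʐ/); uvular lacks voiced (/ʁ/).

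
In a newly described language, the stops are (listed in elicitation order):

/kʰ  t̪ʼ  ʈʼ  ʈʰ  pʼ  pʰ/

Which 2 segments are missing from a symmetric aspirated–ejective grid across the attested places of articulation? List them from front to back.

/t̪ʰ/, /kʼ/

place of articulation  aspirated  ejective
bilabial          pʰ        pʼ      
dental            —         t̪ʼ     
retroflex         ʈʰ        ʈʼ      
velar             kʰ        —       
Gaps, from front to back: dental lacks aspirated (/t̪ʰ/); velar lacks ejective (/kʼ/).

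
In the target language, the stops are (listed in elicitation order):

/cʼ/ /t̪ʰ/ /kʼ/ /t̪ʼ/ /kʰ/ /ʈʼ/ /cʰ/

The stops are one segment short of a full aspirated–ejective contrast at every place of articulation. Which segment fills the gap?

place of articulation  aspirated  ejective
dental            t̪ʰ       t̪ʼ     
retroflex         —         ʈʼ      
palatal           cʰ        cʼ      
velar             kʰ        kʼ      
The retroflex row has no aspirated member, so the gap is the aspirated retroflex stop /ʈʰ/.

/ʈʰ/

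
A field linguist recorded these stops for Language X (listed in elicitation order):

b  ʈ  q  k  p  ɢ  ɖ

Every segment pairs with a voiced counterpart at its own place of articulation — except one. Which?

/k/

Bilabial: /p/ ~ /b/
Retroflex: /ʈ/ ~ /ɖ/
Uvular: /q/ ~ /ɢ/
Velar: only /k/ (voiceless); no voiced partner.
So /k/ is the unpaired segment.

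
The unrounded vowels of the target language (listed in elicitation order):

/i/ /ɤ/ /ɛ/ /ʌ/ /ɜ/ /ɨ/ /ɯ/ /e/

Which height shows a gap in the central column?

high: front /i/, central /ɨ/, back /ɯ/.
high-mid: front /e/, central —, back /ɤ/.
low-mid: front /ɛ/, central /ɜ/, back /ʌ/.
Every height has a central member except high-mid, where /ɘ/ would be expected.

high-mid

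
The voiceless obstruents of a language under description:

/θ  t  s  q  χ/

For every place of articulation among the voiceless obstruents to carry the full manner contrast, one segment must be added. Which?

dental: stop —, fricative /θ/.
alveolar: stop /t/, fricative /s/.
uvular: stop /q/, fricative /χ/.
The dental row has no stop member, so the gap is the dental stop /t̪/.

/t̪/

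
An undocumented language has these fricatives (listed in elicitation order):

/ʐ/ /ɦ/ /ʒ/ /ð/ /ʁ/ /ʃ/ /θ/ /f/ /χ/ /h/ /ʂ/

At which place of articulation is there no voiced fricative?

Voiceless: /f/ (labiodental), /θ/ (dental), /ʃ/ (postalveolar), /ʂ/ (retroflex), /χ/ (uvular), /h/ (glottal).
Voiced: /ð/ (dental), /ʒ/ (postalveolar), /ʐ/ (retroflex), /ʁ/ (uvular), /ɦ/ (glottal).
Every place of articulation has a voiced member except labiodental, where /v/ would be expected.

labiodental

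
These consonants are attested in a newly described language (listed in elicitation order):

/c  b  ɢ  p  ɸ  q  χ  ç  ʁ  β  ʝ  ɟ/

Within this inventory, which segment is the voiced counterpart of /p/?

/p/ is a voiceless bilabial stop.
The voiced counterpart is a voiced bilabial stop — in this inventory, /b/.

/b/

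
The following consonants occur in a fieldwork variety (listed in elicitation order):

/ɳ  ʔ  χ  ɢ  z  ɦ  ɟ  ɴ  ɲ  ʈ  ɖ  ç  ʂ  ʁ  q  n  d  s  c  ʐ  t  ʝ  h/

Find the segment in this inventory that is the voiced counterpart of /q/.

/ɢ/

/q/ is a voiceless uvular stop.
The voiced counterpart is a voiced uvular stop — in this inventory, /ɢ/.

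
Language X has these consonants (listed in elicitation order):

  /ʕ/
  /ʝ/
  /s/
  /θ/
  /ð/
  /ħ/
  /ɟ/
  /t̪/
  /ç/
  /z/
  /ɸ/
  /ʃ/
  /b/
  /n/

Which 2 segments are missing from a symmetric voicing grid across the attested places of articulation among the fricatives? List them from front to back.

/β/, /ʒ/

bilabial: voiceless /ɸ/, voiced —.
dental: voiceless /θ/, voiced /ð/.
alveolar: voiceless /s/, voiced /z/.
postalveolar: voiceless /ʃ/, voiced —.
palatal: voiceless /ç/, voiced /ʝ/.
pharyngeal: voiceless /ħ/, voiced /ʕ/.
Gaps, from front to back: bilabial lacks voiced (/β/); postalveolar lacks voiced (/ʒ/).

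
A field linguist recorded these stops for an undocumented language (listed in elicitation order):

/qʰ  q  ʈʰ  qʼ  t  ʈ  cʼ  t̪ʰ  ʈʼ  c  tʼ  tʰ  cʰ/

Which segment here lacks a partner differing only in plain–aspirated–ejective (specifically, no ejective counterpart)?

Alveolar: /t/ ~ /tʰ/ ~ /tʼ/
Retroflex: /ʈ/ ~ /ʈʰ/ ~ /ʈʼ/
Palatal: /c/ ~ /cʰ/ ~ /cʼ/
Uvular: /q/ ~ /qʰ/ ~ /qʼ/
Dental: only /t̪ʰ/ (aspirated); no ejective partner.
So /t̪ʰ/ is the unpaired segment.

/t̪ʰ/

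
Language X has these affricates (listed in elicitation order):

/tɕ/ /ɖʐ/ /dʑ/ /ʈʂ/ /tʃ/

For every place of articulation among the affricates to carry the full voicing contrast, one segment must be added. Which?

/dʒ/

postalveolar: voiceless /tʃ/, voiced —.
retroflex: voiceless /ʈʂ/, voiced /ɖʐ/.
alveolo-palatal: voiceless /tɕ/, voiced /dʑ/.
The postalveolar row has no voiced member, so the gap is the voiced postalveolar affricate /dʒ/.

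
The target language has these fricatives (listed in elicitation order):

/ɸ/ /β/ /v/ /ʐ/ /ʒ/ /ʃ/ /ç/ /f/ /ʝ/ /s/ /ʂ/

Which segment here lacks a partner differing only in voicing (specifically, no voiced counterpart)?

Bilabial: /ɸ/ ~ /β/
Labiodental: /f/ ~ /v/
Postalveolar: /ʃ/ ~ /ʒ/
Retroflex: /ʂ/ ~ /ʐ/
Palatal: /ç/ ~ /ʝ/
Alveolar: only /s/ (voiceless); no voiced partner.
So /s/ is the unpaired segment.

/s/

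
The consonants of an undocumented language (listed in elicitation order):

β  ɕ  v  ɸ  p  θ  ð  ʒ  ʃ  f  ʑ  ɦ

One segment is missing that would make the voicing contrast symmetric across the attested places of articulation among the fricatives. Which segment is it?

place of articulation  voiceless  voiced  
bilabial          ɸ         β       
labiodental       f         v       
dental            θ         ð       
postalveolar      ʃ         ʒ       
alveolo-palatal   ɕ         ʑ       
glottal           —         ɦ       
The glottal row has no voiceless member, so the gap is the voiceless glottal fricative /h/.

/h/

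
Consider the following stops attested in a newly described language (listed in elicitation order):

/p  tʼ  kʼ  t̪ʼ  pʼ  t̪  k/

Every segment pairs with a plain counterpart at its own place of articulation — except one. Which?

Bilabial: /p/ ~ /pʼ/
Dental: /t̪/ ~ /t̪ʼ/
Velar: /k/ ~ /kʼ/
Alveolar: only /tʼ/ (ejective); no plain partner.
So /tʼ/ is the unpaired segment.

/tʼ/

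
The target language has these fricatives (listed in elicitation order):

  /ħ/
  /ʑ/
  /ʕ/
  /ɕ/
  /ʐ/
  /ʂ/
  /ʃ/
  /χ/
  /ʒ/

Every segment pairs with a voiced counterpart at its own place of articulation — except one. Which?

/χ/

Postalveolar: /ʃ/ ~ /ʒ/
Retroflex: /ʂ/ ~ /ʐ/
Alveolo-palatal: /ɕ/ ~ /ʑ/
Pharyngeal: /ħ/ ~ /ʕ/
Uvular: only /χ/ (voiceless); no voiced partner.
So /χ/ is the unpaired segment.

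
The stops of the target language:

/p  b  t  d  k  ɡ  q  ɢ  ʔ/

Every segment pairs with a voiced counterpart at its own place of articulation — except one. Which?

Bilabial: /p/ ~ /b/
Alveolar: /t/ ~ /d/
Velar: /k/ ~ /ɡ/
Uvular: /q/ ~ /ɢ/
Glottal: only /ʔ/ (voiceless); no voiced partner.
So /ʔ/ is the unpaired segment.

/ʔ/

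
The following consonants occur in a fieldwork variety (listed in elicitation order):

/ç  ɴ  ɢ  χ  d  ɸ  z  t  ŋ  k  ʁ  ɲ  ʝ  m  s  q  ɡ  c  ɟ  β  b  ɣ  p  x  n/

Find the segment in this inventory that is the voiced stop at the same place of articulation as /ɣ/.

/ɣ/ is a voiced velar fricative.
The voiced stop at the same place is a voiced velar stop — in this inventory, /ɡ/.

/ɡ/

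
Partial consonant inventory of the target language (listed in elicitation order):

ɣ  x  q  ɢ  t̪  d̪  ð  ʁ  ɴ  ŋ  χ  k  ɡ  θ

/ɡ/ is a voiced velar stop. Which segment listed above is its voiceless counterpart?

The voiceless counterpart is a voiceless velar stop — in this inventory, /k/.

/k/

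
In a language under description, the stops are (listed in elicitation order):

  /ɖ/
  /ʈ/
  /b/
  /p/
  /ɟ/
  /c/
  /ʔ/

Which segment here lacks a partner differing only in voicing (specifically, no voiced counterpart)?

Bilabial: /p/ ~ /b/
Retroflex: /ʈ/ ~ /ɖ/
Palatal: /c/ ~ /ɟ/
Glottal: only /ʔ/ (voiceless); no voiced partner.
So /ʔ/ is the unpaired segment.

/ʔ/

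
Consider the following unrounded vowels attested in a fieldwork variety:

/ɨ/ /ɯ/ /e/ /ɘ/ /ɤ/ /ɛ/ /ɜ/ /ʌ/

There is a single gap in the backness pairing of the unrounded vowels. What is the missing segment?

/i/

high: front —, central /ɨ/, back /ɯ/.
high-mid: front /e/, central /ɘ/, back /ɤ/.
low-mid: front /ɛ/, central /ɜ/, back /ʌ/.
The high row has no front member, so the gap is the high front unrounded vowel /i/.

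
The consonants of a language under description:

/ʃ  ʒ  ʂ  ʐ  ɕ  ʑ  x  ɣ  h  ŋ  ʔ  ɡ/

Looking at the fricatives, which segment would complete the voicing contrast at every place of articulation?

postalveolar: voiceless /ʃ/, voiced /ʒ/.
retroflex: voiceless /ʂ/, voiced /ʐ/.
alveolo-palatal: voiceless /ɕ/, voiced /ʑ/.
velar: voiceless /x/, voiced /ɣ/.
glottal: voiceless /h/, voiced —.
The glottal row has no voiced member, so the gap is the voiced glottal fricative /ɦ/.

/ɦ/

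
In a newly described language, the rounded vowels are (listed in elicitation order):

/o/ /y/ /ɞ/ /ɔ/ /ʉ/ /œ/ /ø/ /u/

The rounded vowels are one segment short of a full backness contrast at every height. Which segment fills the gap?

Front: /y/ (high), /ø/ (high-mid), /œ/ (low-mid).
Central: /ʉ/ (high), /ɞ/ (low-mid).
Back: /u/ (high), /o/ (high-mid), /ɔ/ (low-mid).
The high-mid row has no central member, so the gap is the high-mid central rounded vowel /ɵ/.

/ɵ/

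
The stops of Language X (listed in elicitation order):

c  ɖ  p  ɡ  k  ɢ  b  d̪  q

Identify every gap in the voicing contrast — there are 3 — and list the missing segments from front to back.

/t̪/, /ʈ/, /ɟ/

place of articulation  voiceless  voiced  
bilabial          p         b       
dental            —         d̪      
retroflex         —         ɖ       
palatal           c         —       
velar             k         ɡ       
uvular            q         ɢ       
Gaps, from front to back: dental lacks voiceless (/t̪/); retroflex lacks voiceless (/ʈ/); palatal lacks voiced (/ɟ/).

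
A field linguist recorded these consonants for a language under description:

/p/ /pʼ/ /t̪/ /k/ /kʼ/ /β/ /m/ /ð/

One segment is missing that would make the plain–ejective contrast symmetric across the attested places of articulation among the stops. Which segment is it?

/t̪ʼ/

bilabial: plain /p/, ejective /pʼ/.
dental: plain /t̪/, ejective —.
velar: plain /k/, ejective /kʼ/.
The dental row has no ejective member, so the gap is the ejective dental stop /t̪ʼ/.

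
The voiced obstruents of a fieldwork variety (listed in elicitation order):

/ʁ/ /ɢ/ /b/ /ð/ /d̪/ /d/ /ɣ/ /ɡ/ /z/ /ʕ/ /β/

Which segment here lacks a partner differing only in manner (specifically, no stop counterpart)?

Bilabial: /b/ ~ /β/
Dental: /d̪/ ~ /ð/
Alveolar: /d/ ~ /z/
Velar: /ɡ/ ~ /ɣ/
Uvular: /ɢ/ ~ /ʁ/
Pharyngeal: only /ʕ/ (fricative); no stop partner.
So /ʕ/ is the unpaired segment.

/ʕ/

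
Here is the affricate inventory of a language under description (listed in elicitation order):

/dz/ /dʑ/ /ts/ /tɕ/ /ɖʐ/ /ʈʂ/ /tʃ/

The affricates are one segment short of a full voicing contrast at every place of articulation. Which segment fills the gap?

/dʒ/

alveolar: voiceless /ts/, voiced /dz/.
postalveolar: voiceless /tʃ/, voiced —.
retroflex: voiceless /ʈʂ/, voiced /ɖʐ/.
alveolo-palatal: voiceless /tɕ/, voiced /dʑ/.
The postalveolar row has no voiced member, so the gap is the voiced postalveolar affricate /dʒ/.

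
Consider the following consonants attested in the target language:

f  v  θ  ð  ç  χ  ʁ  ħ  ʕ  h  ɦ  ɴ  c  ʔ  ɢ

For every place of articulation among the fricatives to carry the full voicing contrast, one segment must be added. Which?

labiodental: voiceless /f/, voiced /v/.
dental: voiceless /θ/, voiced /ð/.
palatal: voiceless /ç/, voiced —.
uvular: voiceless /χ/, voiced /ʁ/.
pharyngeal: voiceless /ħ/, voiced /ʕ/.
glottal: voiceless /h/, voiced /ɦ/.
The palatal row has no voiced member, so the gap is the voiced palatal fricative /ʝ/.

/ʝ/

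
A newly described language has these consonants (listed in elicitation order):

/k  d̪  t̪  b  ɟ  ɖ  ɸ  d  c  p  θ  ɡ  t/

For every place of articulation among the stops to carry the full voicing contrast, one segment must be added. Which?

Voiceless: /p/ (bilabial), /t̪/ (dental), /t/ (alveolar), /c/ (palatal), /k/ (velar).
Voiced: /b/ (bilabial), /d̪/ (dental), /d/ (alveolar), /ɖ/ (retroflex), /ɟ/ (palatal), /ɡ/ (velar).
The retroflex row has no voiceless member, so the gap is the voiceless retroflex stop /ʈ/.

/ʈ/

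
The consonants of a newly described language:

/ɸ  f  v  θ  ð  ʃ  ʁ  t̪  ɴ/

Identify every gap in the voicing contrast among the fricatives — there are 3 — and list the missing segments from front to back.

/β/, /ʒ/, /χ/

Voiceless: /ɸ/ (bilabial), /f/ (labiodental), /θ/ (dental), /ʃ/ (postalveolar).
Voiced: /v/ (labiodental), /ð/ (dental), /ʁ/ (uvular).
Gaps, from front to back: bilabial lacks voiced (/β/); postalveolar lacks voiced (/ʒ/); uvular lacks voiceless (/χ/).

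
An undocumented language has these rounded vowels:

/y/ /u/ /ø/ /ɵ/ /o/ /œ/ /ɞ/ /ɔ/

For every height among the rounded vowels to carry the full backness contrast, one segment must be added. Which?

height            front     central   back    
high              y         —         u       
high-mid          ø         ɵ         o       
low-mid           œ         ɞ         ɔ       
The high row has no central member, so the gap is the high central rounded vowel /ʉ/.

/ʉ/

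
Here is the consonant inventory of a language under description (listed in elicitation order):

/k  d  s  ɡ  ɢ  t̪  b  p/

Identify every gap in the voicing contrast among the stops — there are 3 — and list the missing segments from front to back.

/d̪/, /t/, /q/

place of articulation  voiceless  voiced  
bilabial          p         b       
dental            t̪        —       
alveolar          —         d       
velar             k         ɡ       
uvular            —         ɢ       
Gaps, from front to back: dental lacks voiced (/d̪/); alveolar lacks voiceless (/t/); uvular lacks voiceless (/q/).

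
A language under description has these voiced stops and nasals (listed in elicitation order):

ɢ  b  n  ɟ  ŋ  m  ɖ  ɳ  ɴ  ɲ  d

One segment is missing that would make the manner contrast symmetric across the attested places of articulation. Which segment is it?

/ɡ/

bilabial: oral stop /b/, nasal /m/.
alveolar: oral stop /d/, nasal /n/.
retroflex: oral stop /ɖ/, nasal /ɳ/.
palatal: oral stop /ɟ/, nasal /ɲ/.
velar: oral stop —, nasal /ŋ/.
uvular: oral stop /ɢ/, nasal /ɴ/.
The velar row has no oral stop member, so the gap is the velar oral stop /ɡ/.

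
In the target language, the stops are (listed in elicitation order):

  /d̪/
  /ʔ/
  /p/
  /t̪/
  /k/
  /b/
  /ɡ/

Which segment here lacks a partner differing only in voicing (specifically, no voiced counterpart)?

Bilabial: /p/ ~ /b/
Dental: /t̪/ ~ /d̪/
Velar: /k/ ~ /ɡ/
Glottal: only /ʔ/ (voiceless); no voiced partner.
So /ʔ/ is the unpaired segment.

/ʔ/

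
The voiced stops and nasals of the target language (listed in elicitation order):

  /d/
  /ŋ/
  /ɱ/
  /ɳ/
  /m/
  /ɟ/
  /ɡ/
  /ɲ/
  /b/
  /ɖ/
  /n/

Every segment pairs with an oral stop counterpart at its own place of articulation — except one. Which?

Bilabial: /b/ ~ /m/
Alveolar: /d/ ~ /n/
Retroflex: /ɖ/ ~ /ɳ/
Palatal: /ɟ/ ~ /ɲ/
Velar: /ɡ/ ~ /ŋ/
Labiodental: only /ɱ/ (nasal); no oral stop partner.
So /ɱ/ is the unpaired segment.

/ɱ/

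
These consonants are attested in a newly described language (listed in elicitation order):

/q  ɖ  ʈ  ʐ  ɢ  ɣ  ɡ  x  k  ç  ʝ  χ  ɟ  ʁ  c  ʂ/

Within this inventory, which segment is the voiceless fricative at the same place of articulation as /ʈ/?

/ʂ/

/ʈ/ is a voiceless retroflex stop.
The voiceless fricative at the same place is a voiceless retroflex fricative — in this inventory, /ʂ/.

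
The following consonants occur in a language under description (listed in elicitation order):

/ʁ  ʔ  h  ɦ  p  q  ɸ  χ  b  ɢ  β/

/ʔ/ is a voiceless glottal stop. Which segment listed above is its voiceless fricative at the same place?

/h/

The voiceless fricative at the same place is a voiceless glottal fricative — in this inventory, /h/.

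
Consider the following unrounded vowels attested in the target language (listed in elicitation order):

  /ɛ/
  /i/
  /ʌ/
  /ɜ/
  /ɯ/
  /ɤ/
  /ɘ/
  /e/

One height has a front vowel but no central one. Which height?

high

height            front     central   back    
high              i         —         ɯ       
high-mid          e         ɘ         ɤ       
low-mid           ɛ         ɜ         ʌ       
Every height has a central member except high, where /ɨ/ would be expected.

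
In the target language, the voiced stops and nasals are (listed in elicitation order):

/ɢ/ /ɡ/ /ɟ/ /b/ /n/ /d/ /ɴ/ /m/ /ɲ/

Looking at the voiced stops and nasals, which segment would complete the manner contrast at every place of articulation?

/ŋ/

Oral stop: /b/ (bilabial), /d/ (alveolar), /ɟ/ (palatal), /ɡ/ (velar), /ɢ/ (uvular).
Nasal: /m/ (bilabial), /n/ (alveolar), /ɲ/ (palatal), /ɴ/ (uvular).
The velar row has no nasal member, so the gap is the velar nasal /ŋ/.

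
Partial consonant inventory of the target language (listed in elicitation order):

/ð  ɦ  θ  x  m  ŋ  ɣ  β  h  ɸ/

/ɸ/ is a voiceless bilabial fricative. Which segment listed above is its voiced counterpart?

/β/

The voiced counterpart is a voiced bilabial fricative — in this inventory, /β/.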